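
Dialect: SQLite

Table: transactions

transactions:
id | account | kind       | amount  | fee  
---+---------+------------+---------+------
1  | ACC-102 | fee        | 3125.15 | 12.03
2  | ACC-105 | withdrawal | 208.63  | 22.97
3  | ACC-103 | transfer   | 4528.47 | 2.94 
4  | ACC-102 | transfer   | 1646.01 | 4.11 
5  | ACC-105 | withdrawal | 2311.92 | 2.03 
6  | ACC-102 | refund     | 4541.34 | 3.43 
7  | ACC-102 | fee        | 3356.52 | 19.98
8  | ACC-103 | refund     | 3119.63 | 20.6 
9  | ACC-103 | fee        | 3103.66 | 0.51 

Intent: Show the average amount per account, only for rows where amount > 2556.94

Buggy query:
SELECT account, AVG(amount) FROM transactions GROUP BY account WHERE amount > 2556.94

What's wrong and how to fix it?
Bug: Row-level WHERE must come before GROUP BY in the clause order

Fix: Place WHERE between FROM and GROUP BY

Corrected query:
SELECT account, AVG(amount) FROM transactions WHERE amount > 2556.94 GROUP BY account

Result:
account | AVG(amount)
--------+------------
ACC-102 | 3674.336667
ACC-103 | 3583.92    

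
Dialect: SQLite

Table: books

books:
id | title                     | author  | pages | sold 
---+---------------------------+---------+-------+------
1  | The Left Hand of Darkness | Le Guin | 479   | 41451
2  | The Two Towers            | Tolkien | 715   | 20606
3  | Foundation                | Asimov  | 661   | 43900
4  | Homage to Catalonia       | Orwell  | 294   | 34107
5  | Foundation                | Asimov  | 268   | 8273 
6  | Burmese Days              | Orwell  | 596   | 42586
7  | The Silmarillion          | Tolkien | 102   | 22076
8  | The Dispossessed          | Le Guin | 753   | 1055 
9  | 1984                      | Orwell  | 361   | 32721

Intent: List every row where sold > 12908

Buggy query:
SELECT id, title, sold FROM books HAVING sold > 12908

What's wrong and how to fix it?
Bug: This is a non-aggregate query (no GROUP BY, no aggregates), so in SQLite the HAVING clause is invalid here; a row-level condition belongs in WHERE

Fix: Replace HAVING with WHERE since the condition applies to individual rows

Corrected query:
SELECT id, title, sold FROM books WHERE sold > 12908

Result:
id | title                     | sold 
---+---------------------------+------
1  | The Left Hand of Darkness | 41451
2  | The Two Towers            | 20606
3  | Foundation                | 43900
4  | Homage to Catalonia       | 34107
6  | Burmese Days              | 42586
7  | The Silmarillion          | 22076
9  | 1984                      | 32721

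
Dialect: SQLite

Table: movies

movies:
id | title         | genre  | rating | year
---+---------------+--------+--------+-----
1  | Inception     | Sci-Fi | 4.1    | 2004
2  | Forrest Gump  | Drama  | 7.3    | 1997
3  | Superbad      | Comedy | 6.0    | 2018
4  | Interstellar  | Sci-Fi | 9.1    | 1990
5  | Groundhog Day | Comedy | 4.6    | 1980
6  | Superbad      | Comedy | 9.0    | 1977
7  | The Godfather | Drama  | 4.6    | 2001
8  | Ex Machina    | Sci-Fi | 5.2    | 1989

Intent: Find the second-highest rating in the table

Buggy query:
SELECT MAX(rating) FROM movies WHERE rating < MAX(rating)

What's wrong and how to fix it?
Bug: The inner MAX is an aggregate inside WHERE, which is not allowed

Fix: Put the inner MAX in a scalar subquery

Corrected query:
SELECT MAX(rating) FROM movies WHERE rating < (SELECT MAX(rating) FROM movies)

Result:
MAX(rating)
-----------
9          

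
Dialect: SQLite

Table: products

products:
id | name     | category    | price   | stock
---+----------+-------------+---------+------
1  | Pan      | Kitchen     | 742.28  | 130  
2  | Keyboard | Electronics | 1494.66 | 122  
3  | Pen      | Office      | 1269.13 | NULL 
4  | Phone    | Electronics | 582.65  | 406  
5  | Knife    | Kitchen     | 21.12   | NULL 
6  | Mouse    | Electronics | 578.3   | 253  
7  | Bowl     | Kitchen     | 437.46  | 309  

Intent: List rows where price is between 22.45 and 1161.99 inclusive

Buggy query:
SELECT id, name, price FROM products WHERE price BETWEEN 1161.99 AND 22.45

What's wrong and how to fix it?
Bug: BETWEEN expects the lower bound first; with 1161.99 AND 22.45 the range is empty

Fix: Write BETWEEN 22.45 AND 1161.99

Corrected query:
SELECT id, name, price FROM products WHERE price BETWEEN 22.45 AND 1161.99

Result:
id | name  | price 
---+-------+-------
1  | Pan   | 742.28
4  | Phone | 582.65
6  | Mouse | 578.3 
7  | Bowl  | 437.46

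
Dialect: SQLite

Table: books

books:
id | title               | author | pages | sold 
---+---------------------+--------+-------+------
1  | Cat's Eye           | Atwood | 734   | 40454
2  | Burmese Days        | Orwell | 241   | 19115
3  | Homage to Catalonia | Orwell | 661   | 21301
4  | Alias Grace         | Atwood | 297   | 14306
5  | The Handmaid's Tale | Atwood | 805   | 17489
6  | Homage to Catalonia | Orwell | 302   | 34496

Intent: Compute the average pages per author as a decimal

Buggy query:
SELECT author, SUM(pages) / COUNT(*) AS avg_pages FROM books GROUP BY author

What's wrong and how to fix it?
Bug: SUM(pages) and COUNT(*) are both integers; the division truncates the fractional part

Fix: Cast one side to REAL so the division keeps the fractional part

Corrected query:
SELECT author, SUM(pages) * 1.0 / COUNT(*) AS avg_pages FROM books GROUP BY author

Result:
author | avg_pages 
-------+-----------
Atwood | 612       
Orwell | 401.333333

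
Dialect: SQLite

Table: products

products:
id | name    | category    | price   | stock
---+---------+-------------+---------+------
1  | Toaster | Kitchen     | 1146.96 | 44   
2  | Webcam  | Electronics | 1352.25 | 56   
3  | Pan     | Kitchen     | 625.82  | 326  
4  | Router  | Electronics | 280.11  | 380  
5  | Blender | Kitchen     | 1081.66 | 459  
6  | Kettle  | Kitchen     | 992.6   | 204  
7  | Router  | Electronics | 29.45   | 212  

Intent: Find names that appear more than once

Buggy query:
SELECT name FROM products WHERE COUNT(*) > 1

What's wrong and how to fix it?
Bug: COUNT(*) is an aggregate and cannot be used in WHERE

Fix: GROUP BY name, then filter groups with HAVING COUNT(*) > 1

Corrected query:
SELECT name FROM products GROUP BY name HAVING COUNT(*) > 1

Result:
name  
------
Router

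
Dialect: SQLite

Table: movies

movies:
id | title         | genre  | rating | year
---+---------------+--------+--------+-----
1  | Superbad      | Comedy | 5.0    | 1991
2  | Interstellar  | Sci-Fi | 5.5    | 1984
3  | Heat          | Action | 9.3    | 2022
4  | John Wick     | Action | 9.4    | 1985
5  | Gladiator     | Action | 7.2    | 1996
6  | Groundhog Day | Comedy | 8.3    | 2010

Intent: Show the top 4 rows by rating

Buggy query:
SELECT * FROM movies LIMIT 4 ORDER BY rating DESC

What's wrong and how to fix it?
Bug: LIMIT must come after ORDER BY

Fix: Swap the clauses: ORDER BY first, then LIMIT

Corrected query:
SELECT * FROM movies ORDER BY rating DESC LIMIT 4

Result:
id | title         | genre  | rating | year
---+---------------+--------+--------+-----
4  | John Wick     | Action | 9.4    | 1985
3  | Heat          | Action | 9.3    | 2022
6  | Groundhog Day | Comedy | 8.3    | 2010
5  | Gladiator     | Action | 7.2    | 1996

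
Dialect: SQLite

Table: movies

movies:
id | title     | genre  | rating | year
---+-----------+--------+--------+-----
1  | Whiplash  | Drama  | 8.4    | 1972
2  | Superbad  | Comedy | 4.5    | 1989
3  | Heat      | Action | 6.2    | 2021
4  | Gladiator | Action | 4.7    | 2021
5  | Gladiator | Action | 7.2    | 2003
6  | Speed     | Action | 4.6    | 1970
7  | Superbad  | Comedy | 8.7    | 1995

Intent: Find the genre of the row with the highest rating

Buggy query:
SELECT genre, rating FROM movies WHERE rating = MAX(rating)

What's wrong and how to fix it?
Bug: WHERE is evaluated per row; an aggregate over the whole table isn't defined there

Fix: Use a subquery: WHERE rating = (SELECT MAX(rating) FROM movies)

Corrected query:
SELECT genre, rating FROM movies WHERE rating = (SELECT MAX(rating) FROM movies)

Result:
genre  | rating
-------+-------
Comedy | 8.7   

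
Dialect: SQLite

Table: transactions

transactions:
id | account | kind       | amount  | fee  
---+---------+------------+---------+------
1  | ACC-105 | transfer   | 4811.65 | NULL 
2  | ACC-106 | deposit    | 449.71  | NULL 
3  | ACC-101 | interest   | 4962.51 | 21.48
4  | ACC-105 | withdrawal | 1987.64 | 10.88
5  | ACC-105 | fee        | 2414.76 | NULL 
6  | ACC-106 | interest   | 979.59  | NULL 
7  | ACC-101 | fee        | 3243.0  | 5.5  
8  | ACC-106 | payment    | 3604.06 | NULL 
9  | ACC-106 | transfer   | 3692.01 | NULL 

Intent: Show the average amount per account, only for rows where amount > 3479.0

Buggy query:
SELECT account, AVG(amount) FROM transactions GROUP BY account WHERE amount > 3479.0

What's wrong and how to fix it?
Bug: WHERE cannot follow GROUP BY

Fix: Move the WHERE clause before GROUP BY

Corrected query:
SELECT account, AVG(amount) FROM transactions WHERE amount > 3479.0 GROUP BY account

Result:
account | AVG(amount)
--------+------------
ACC-101 | 4962.51    
ACC-105 | 4811.65    
ACC-106 | 3648.035   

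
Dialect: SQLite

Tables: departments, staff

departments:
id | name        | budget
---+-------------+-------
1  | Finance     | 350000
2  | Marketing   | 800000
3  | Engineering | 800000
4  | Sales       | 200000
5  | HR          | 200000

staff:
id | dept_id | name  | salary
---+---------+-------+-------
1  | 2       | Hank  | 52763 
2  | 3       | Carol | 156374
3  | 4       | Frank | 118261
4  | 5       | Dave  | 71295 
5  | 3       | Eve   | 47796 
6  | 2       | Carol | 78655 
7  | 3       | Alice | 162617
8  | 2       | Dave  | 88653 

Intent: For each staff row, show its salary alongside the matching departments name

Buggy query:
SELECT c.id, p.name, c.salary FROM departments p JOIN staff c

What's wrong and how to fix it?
Bug: Missing join condition: each staff row is matched to all departments rows instead of just its own

Fix: Add ON c.dept_id = p.id to the JOIN

Corrected query:
SELECT c.id, p.name, c.salary FROM departments p JOIN staff c ON c.dept_id = p.id

Result:
id | name        | salary
---+-------------+-------
1  | Marketing   | 52763 
2  | Engineering | 156374
3  | Sales       | 118261
4  | HR          | 71295 
5  | Engineering | 47796 
6  | Marketing   | 78655 
7  | Engineering | 162617
8  | Marketing   | 88653 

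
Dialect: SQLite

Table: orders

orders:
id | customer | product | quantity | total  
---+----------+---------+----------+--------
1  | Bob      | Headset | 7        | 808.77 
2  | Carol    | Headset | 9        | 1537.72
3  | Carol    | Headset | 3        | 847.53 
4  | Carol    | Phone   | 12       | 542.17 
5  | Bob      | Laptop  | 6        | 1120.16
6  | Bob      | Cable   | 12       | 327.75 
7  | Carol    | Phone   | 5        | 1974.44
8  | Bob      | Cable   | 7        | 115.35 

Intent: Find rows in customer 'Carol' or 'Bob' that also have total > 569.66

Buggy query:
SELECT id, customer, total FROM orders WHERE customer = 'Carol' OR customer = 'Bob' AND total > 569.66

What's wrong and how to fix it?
Bug: AND binds tighter than OR, so this parses as customer = 'Carol' OR (customer = 'Bob' AND total > 569.66)

Fix: Add parentheses around the OR so the AND applies to both alternatives

Corrected query:
SELECT id, customer, total FROM orders WHERE (customer = 'Carol' OR customer = 'Bob') AND total > 569.66

Result:
id | customer | total  
---+----------+--------
1  | Bob      | 808.77 
2  | Carol    | 1537.72
3  | Carol    | 847.53 
5  | Bob      | 1120.16
7  | Carol    | 1974.44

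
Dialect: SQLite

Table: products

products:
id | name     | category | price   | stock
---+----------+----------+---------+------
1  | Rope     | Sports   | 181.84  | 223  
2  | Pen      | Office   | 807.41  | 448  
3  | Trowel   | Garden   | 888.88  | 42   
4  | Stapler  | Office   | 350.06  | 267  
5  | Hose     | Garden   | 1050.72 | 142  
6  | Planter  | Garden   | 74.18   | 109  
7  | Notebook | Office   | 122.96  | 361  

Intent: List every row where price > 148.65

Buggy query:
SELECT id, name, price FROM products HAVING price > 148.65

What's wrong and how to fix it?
Bug: This is a non-aggregate query (no GROUP BY, no aggregates), so in SQLite the HAVING clause is invalid here; a row-level condition belongs in WHERE

Fix: Use WHERE for row-level filtering

Corrected query:
SELECT id, name, price FROM products WHERE price > 148.65

Result:
id | name    | price  
---+---------+--------
1  | Rope    | 181.84 
2  | Pen     | 807.41 
3  | Trowel  | 888.88 
4  | Stapler | 350.06 
5  | Hose    | 1050.72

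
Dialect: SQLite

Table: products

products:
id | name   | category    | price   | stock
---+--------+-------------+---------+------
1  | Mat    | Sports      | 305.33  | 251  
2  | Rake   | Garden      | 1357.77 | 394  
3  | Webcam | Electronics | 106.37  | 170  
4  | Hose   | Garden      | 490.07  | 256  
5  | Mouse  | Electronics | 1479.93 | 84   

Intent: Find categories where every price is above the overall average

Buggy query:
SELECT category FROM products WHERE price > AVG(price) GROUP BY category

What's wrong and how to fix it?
Bug: AVG() is an aggregate; it can't sit directly in WHERE

Fix: Compute the overall average in a scalar subquery and compare each group's MIN against it in HAVING

Corrected query:
SELECT category FROM products GROUP BY category HAVING MIN(price) > (SELECT AVG(price) FROM products)

Result:
(no rows)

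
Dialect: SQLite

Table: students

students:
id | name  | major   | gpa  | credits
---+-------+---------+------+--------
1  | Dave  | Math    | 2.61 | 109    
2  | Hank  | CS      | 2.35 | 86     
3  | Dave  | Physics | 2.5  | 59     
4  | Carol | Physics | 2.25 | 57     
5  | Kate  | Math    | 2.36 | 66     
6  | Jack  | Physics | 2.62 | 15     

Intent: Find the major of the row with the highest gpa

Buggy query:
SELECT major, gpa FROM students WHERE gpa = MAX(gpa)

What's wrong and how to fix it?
Bug: WHERE is evaluated per row; an aggregate over the whole table isn't defined there

Fix: Wrap MAX in a scalar subquery so WHERE compares against a single value

Corrected query:
SELECT major, gpa FROM students WHERE gpa = (SELECT MAX(gpa) FROM students)

Result:
major   | gpa 
--------+-----
Physics | 2.62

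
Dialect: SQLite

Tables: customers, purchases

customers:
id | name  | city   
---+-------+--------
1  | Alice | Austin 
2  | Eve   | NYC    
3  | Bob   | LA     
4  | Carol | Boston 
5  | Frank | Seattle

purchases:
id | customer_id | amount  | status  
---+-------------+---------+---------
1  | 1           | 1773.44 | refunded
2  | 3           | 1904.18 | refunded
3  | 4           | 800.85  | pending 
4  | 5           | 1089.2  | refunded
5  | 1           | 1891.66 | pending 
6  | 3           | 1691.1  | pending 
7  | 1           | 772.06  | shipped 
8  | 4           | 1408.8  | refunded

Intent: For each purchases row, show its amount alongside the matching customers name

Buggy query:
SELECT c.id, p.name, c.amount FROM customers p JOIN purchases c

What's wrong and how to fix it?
Bug: Missing join condition: each purchases row is matched to all customers rows instead of just its own

Fix: Specify the join condition linking the foreign key to the parent id

Corrected query:
SELECT c.id, p.name, c.amount FROM customers p JOIN purchases c ON c.customer_id = p.id

Result:
id | name  | amount 
---+-------+--------
1  | Alice | 1773.44
2  | Bob   | 1904.18
3  | Carol | 800.85 
4  | Frank | 1089.2 
5  | Alice | 1891.66
6  | Bob   | 1691.1 
7  | Alice | 772.06 
8  | Carol | 1408.8 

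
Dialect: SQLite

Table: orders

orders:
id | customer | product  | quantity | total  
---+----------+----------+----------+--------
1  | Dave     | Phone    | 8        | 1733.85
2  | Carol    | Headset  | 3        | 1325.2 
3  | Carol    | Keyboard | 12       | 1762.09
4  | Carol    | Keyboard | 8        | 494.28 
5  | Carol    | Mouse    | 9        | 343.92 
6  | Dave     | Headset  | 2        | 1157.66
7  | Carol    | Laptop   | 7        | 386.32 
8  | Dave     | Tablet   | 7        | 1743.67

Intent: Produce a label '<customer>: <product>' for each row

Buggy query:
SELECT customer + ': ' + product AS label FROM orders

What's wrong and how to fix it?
Bug: '+' is numeric addition; on text columns SQLite converts them to 0 instead of concatenating

Fix: Replace + with || to concatenate text

Corrected query:
SELECT customer || ': ' || product AS label FROM orders

Result:
label          
---------------
Dave: Phone    
Carol: Headset 
Carol: Keyboard
Carol: Keyboard
Carol: Mouse   
Dave: Headset  
Carol: Laptop  
Dave: Tablet   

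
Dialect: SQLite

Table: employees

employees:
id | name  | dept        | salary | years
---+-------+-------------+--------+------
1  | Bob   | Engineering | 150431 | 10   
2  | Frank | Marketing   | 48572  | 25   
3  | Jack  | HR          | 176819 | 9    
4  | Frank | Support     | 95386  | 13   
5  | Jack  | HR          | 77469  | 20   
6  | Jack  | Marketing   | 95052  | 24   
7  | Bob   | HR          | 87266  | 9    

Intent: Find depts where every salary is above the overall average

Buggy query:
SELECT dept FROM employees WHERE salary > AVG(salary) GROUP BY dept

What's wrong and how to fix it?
Bug: AVG() is an aggregate; it can't sit directly in WHERE

Fix: Compute the overall average in a scalar subquery and compare each group's MIN against it in HAVING

Corrected query:
SELECT dept FROM employees GROUP BY dept HAVING MIN(salary) > (SELECT AVG(salary) FROM employees)

Result:
dept       
-----------
Engineering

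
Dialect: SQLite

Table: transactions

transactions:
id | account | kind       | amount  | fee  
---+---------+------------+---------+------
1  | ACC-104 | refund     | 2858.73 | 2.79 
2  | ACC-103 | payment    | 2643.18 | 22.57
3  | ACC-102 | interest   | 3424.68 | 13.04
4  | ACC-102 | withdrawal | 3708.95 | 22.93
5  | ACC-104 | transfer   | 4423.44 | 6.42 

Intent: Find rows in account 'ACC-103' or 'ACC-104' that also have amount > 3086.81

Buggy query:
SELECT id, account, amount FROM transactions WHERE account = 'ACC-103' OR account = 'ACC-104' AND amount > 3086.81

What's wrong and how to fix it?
Bug: AND binds tighter than OR, so this parses as account = 'ACC-103' OR (account = 'ACC-104' AND amount > 3086.81)

Fix: Group the OR with parentheses (or use IN), then AND the threshold

Corrected query:
SELECT id, account, amount FROM transactions WHERE (account = 'ACC-103' OR account = 'ACC-104') AND amount > 3086.81

Result:
id | account | amount 
---+---------+--------
5  | ACC-104 | 4423.44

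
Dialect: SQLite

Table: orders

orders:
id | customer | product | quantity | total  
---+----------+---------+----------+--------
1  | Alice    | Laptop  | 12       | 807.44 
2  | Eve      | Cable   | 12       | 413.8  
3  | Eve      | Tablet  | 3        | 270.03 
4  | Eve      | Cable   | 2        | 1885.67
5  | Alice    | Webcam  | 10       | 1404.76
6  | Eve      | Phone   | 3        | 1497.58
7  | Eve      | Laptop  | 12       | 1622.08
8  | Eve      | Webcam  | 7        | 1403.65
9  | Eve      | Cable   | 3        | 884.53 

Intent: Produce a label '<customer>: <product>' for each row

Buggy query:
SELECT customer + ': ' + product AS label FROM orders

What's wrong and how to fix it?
Bug: '+' is numeric addition; on text columns SQLite converts them to 0 instead of concatenating

Fix: Replace + with || to concatenate text

Corrected query:
SELECT customer || ': ' || product AS label FROM orders

Result:
label        
-------------
Alice: Laptop
Eve: Cable   
Eve: Tablet  
Eve: Cable   
Alice: Webcam
Eve: Phone   
Eve: Laptop  
Eve: Webcam  
Eve: Cable   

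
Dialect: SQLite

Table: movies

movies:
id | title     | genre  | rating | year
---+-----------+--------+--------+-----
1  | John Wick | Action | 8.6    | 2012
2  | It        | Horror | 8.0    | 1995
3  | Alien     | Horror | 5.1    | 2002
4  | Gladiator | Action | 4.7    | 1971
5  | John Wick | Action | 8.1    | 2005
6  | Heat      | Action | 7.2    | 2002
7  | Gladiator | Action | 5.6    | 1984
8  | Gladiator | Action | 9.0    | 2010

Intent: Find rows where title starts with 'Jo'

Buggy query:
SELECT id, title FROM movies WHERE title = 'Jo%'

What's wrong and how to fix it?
Bug: '=' compares the literal string including the % character; pattern matching needs LIKE

Fix: Use LIKE for wildcard pattern matching

Corrected query:
SELECT id, title FROM movies WHERE title LIKE 'Jo%'

Result:
id | title    
---+----------
1  | John Wick
5  | John Wick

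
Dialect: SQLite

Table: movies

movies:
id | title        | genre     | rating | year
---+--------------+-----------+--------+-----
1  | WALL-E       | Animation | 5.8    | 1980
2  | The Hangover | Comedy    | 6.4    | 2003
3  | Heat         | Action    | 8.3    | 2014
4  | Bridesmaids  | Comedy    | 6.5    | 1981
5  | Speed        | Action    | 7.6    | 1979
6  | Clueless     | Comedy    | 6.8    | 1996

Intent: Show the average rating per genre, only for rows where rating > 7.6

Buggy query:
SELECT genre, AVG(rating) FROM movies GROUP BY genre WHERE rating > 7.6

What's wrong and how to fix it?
Bug: Row-level WHERE must come before GROUP BY in the clause order

Fix: Move the WHERE clause before GROUP BY

Corrected query:
SELECT genre, AVG(rating) FROM movies WHERE rating > 7.6 GROUP BY genre

Result:
genre  | AVG(rating)
-------+------------
Action | 8.3        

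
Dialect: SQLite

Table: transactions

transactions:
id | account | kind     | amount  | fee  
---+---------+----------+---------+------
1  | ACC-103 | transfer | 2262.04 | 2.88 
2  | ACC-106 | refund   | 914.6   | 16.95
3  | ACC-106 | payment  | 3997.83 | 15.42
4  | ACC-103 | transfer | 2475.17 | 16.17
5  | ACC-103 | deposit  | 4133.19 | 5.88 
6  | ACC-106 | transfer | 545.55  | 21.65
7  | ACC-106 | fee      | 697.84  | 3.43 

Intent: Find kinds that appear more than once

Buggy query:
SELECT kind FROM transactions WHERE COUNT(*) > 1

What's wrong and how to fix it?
Bug: COUNT(*) is an aggregate and cannot be used in WHERE

Fix: Group first, then use HAVING for the count condition

Corrected query:
SELECT kind FROM transactions GROUP BY kind HAVING COUNT(*) > 1

Result:
kind    
--------
transfer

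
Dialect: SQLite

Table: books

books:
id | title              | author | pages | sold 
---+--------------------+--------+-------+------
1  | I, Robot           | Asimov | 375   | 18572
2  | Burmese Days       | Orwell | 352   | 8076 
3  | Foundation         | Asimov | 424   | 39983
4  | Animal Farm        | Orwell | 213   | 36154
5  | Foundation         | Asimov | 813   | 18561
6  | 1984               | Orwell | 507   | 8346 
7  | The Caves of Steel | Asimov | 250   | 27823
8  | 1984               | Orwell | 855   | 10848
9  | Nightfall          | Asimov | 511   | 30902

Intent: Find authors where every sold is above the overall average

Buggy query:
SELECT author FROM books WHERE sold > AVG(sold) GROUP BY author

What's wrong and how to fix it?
Bug: AVG() is an aggregate; it can't sit directly in WHERE

Fix: Compute the overall average in a scalar subquery and compare each group's MIN against it in HAVING

Corrected query:
SELECT author FROM books GROUP BY author HAVING MIN(sold) > (SELECT AVG(sold) FROM books)

Result:
(no rows)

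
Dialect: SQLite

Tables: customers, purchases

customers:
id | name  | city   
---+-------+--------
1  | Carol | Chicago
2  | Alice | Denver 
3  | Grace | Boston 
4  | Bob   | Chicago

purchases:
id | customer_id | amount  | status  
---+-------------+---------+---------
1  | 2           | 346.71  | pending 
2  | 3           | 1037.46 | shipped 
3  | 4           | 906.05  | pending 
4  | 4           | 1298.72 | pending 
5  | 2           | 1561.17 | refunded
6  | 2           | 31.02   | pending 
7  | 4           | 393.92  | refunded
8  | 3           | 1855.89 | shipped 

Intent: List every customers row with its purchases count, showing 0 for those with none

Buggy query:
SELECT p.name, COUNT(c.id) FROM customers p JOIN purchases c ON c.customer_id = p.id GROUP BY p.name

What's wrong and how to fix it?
Bug: An inner join excludes parents with zero children

Fix: Switch to LEFT JOIN to retain unmatched parent rows

Corrected query:
SELECT p.name, COUNT(c.id) FROM customers p LEFT JOIN purchases c ON c.customer_id = p.id GROUP BY p.name

Result:
name  | COUNT(c.id)
------+------------
Alice | 3          
Bob   | 3          
Carol | 0          
Grace | 2          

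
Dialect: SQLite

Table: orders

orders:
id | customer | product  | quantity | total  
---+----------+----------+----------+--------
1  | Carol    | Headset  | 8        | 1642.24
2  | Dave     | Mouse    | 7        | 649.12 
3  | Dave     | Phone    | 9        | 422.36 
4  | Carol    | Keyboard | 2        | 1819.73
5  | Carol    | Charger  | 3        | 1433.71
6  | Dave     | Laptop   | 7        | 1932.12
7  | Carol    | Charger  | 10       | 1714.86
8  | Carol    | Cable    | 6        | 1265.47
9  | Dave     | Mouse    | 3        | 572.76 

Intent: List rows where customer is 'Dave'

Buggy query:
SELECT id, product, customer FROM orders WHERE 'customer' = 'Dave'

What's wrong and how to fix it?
Bug: Single quotes denote string literals in SQL; the column name is being compared as a constant string

Fix: Reference the column as customer without single quotes

Corrected query:
SELECT id, product, customer FROM orders WHERE customer = 'Dave'

Result:
id | product | customer
---+---------+---------
2  | Mouse   | Dave    
3  | Phone   | Dave    
6  | Laptop  | Dave    
9  | Mouse   | Dave    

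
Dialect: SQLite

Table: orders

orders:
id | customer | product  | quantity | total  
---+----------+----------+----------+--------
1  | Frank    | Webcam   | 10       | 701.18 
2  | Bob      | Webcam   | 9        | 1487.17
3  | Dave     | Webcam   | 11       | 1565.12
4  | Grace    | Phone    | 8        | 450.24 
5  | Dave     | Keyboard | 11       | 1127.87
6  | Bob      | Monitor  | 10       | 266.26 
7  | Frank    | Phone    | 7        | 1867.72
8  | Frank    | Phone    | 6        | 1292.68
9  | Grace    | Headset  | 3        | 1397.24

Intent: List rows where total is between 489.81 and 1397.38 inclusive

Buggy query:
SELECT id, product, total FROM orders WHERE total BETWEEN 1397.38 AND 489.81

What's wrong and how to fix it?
Bug: BETWEEN expects the lower bound first; with 1397.38 AND 489.81 the range is empty

Fix: Swap the bounds so the smaller value comes first

Corrected query:
SELECT id, product, total FROM orders WHERE total BETWEEN 489.81 AND 1397.38

Result:
id | product  | total  
---+----------+--------
1  | Webcam   | 701.18 
5  | Keyboard | 1127.87
8  | Phone    | 1292.68
9  | Headset  | 1397.24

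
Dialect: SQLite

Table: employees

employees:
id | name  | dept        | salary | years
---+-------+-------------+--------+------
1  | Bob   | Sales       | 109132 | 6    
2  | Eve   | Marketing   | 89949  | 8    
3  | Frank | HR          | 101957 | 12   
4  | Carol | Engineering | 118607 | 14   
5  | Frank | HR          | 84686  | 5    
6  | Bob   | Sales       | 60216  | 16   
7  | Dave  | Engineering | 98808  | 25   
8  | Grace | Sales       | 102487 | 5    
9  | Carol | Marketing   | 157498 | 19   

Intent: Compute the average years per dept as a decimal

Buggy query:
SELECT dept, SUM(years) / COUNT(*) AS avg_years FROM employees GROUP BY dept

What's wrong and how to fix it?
Bug: Both operands are integers, so '/' performs integer division and truncates

Fix: Multiply by 1.0 (or CAST to REAL) to force floating-point division

Corrected query:
SELECT dept, SUM(years) * 1.0 / COUNT(*) AS avg_years FROM employees GROUP BY dept

Result:
dept        | avg_years
------------+----------
Engineering | 19.5     
HR          | 8.5      
Marketing   | 13.5     
Sales       | 9        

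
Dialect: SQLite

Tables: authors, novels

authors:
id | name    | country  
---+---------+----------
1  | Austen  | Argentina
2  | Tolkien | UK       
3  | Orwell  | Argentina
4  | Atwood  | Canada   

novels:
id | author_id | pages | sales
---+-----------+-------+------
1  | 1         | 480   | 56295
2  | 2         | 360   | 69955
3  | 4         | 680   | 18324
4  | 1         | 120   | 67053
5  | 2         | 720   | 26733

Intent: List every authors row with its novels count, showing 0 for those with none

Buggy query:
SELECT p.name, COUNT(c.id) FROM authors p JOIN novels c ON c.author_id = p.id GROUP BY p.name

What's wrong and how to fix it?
Bug: INNER JOIN drops authors rows that have no matching novels rows

Fix: Switch to LEFT JOIN to retain unmatched parent rows

Corrected query:
SELECT p.name, COUNT(c.id) FROM authors p LEFT JOIN novels c ON c.author_id = p.id GROUP BY p.name

Result:
name    | COUNT(c.id)
--------+------------
Atwood  | 1          
Austen  | 2          
Orwell  | 0          
Tolkien | 2          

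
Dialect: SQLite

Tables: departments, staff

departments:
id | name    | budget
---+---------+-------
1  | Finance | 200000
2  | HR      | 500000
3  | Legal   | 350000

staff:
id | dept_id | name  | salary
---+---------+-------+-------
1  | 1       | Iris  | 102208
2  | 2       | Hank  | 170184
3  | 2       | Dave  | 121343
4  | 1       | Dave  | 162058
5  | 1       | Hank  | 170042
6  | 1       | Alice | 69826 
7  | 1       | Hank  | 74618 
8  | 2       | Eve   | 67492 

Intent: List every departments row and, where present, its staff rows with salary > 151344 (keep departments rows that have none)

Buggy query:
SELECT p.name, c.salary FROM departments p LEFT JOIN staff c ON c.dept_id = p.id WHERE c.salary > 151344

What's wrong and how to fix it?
Bug: Filtering c.salary in WHERE discards the NULL rows produced by LEFT JOIN, turning it into an inner join

Fix: Move the right-table condition into the ON clause so unmatched parents are kept

Corrected query:
SELECT p.name, c.salary FROM departments p LEFT JOIN staff c ON c.dept_id = p.id AND c.salary > 151344

Result:
name    | salary
--------+-------
Finance | 162058
Finance | 170042
HR      | 170184
Legal   | NULL  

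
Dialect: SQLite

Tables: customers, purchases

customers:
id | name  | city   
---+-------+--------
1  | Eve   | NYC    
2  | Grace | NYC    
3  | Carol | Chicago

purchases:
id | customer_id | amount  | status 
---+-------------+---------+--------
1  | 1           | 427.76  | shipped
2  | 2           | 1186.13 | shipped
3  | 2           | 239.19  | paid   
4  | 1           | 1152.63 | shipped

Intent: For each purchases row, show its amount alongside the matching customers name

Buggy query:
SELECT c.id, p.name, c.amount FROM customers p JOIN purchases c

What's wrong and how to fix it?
Bug: JOIN with no ON clause produces a cartesian product; every purchases row pairs with every customers row

Fix: Specify the join condition linking the foreign key to the parent id

Corrected query:
SELECT c.id, p.name, c.amount FROM customers p JOIN purchases c ON c.customer_id = p.id

Result:
id | name  | amount 
---+-------+--------
1  | Eve   | 427.76 
2  | Grace | 1186.13
3  | Grace | 239.19 
4  | Eve   | 1152.63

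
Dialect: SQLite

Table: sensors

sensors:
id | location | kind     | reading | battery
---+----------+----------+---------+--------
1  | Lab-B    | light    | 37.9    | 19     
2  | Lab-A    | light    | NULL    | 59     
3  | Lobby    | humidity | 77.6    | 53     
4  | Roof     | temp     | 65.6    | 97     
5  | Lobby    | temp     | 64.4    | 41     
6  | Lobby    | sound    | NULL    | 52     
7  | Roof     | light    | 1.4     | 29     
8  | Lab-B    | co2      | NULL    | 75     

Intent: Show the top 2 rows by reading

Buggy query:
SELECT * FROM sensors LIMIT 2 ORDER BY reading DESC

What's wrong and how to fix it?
Bug: LIMIT must come after ORDER BY

Fix: Swap the clauses: ORDER BY first, then LIMIT

Corrected query:
SELECT * FROM sensors ORDER BY reading DESC LIMIT 2

Result:
id | location | kind     | reading | battery
---+----------+----------+---------+--------
3  | Lobby    | humidity | 77.6    | 53     
4  | Roof     | temp     | 65.6    | 97     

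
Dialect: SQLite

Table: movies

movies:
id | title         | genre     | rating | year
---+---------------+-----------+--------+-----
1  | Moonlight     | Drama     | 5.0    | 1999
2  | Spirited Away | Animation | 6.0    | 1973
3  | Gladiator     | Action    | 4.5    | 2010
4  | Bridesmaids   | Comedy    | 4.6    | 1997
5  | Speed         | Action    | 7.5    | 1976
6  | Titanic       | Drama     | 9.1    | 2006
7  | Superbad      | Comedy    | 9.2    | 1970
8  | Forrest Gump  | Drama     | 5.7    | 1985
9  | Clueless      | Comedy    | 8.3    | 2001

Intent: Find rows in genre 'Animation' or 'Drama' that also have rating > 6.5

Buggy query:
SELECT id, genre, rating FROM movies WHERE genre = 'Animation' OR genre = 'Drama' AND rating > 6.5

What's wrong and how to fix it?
Bug: Without parentheses, AND is evaluated before OR, so the rating filter only applies to the 'Drama' branch

Fix: Add parentheses around the OR so the AND applies to both alternatives

Corrected query:
SELECT id, genre, rating FROM movies WHERE (genre = 'Animation' OR genre = 'Drama') AND rating > 6.5

Result:
id | genre | rating
---+-------+-------
6  | Drama | 9.1   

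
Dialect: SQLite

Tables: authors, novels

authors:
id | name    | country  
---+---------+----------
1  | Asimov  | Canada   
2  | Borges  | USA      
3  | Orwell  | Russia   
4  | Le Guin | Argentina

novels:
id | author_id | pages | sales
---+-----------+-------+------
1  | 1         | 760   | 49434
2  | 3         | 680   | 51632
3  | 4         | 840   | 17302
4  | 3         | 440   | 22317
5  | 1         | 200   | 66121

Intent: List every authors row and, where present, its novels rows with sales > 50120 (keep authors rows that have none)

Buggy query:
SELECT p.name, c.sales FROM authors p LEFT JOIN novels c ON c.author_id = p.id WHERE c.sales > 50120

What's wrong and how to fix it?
Bug: A WHERE condition on the right-hand table after LEFT JOIN drops unmatched parents

Fix: Put 'c.sales > 50120' in the JOIN's ON clause instead of WHERE

Corrected query:
SELECT p.name, c.sales FROM authors p LEFT JOIN novels c ON c.author_id = p.id AND c.sales > 50120

Result:
name    | sales
--------+------
Asimov  | 66121
Borges  | NULL 
Orwell  | 51632
Le Guin | NULL 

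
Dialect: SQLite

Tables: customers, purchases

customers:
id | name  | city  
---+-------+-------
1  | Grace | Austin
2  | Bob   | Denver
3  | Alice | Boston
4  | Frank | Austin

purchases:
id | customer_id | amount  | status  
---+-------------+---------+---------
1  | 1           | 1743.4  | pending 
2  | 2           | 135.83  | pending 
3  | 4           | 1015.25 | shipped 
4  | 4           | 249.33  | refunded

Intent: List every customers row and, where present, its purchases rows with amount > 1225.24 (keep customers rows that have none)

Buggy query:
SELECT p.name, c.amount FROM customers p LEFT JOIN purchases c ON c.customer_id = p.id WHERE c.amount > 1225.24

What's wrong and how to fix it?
Bug: A WHERE condition on the right-hand table after LEFT JOIN drops unmatched parents

Fix: Put 'c.amount > 1225.24' in the JOIN's ON clause instead of WHERE

Corrected query:
SELECT p.name, c.amount FROM customers p LEFT JOIN purchases c ON c.customer_id = p.id AND c.amount > 1225.24

Result:
name  | amount
------+-------
Grace | 1743.4
Bob   | NULL  
Alice | NULL  
Frank | NULL  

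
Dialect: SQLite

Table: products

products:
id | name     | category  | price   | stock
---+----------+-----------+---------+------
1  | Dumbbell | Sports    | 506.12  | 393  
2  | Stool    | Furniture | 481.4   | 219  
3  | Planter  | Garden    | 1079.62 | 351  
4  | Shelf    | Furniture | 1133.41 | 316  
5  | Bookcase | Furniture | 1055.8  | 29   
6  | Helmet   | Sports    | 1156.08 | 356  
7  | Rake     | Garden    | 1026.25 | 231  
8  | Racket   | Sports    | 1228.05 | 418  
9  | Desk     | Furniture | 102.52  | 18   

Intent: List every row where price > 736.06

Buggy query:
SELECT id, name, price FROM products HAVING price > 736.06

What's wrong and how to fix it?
Bug: This is a non-aggregate query (no GROUP BY, no aggregates), so in SQLite the HAVING clause is invalid here; a row-level condition belongs in WHERE

Fix: Replace HAVING with WHERE since the condition applies to individual rows

Corrected query:
SELECT id, name, price FROM products WHERE price > 736.06

Result:
id | name     | price  
---+----------+--------
3  | Planter  | 1079.62
4  | Shelf    | 1133.41
5  | Bookcase | 1055.8 
6  | Helmet   | 1156.08
7  | Rake     | 1026.25
8  | Racket   | 1228.05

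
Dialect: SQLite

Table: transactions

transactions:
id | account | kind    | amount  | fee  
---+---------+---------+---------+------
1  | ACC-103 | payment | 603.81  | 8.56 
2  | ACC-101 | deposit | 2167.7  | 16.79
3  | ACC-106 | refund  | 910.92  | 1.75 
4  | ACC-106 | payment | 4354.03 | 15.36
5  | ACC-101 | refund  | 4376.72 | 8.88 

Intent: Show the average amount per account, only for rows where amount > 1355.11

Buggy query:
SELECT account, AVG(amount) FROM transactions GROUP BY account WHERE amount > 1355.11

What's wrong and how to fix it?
Bug: Row-level WHERE must come before GROUP BY in the clause order

Fix: Place WHERE between FROM and GROUP BY

Corrected query:
SELECT account, AVG(amount) FROM transactions WHERE amount > 1355.11 GROUP BY account

Result:
account | AVG(amount)
--------+------------
ACC-101 | 3272.21    
ACC-106 | 4354.03    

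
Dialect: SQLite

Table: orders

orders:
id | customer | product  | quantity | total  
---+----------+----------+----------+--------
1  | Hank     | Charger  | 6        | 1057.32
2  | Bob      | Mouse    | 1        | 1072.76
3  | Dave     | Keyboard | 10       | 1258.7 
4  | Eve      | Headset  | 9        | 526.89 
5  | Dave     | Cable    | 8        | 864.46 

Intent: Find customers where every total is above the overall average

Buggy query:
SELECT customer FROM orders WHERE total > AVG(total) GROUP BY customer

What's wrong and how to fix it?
Bug: AVG() is an aggregate; it can't sit directly in WHERE

Fix: Compute the overall average in a scalar subquery and compare each group's MIN against it in HAVING

Corrected query:
SELECT customer FROM orders GROUP BY customer HAVING MIN(total) > (SELECT AVG(total) FROM orders)

Result:
customer
--------
Bob     
Hank    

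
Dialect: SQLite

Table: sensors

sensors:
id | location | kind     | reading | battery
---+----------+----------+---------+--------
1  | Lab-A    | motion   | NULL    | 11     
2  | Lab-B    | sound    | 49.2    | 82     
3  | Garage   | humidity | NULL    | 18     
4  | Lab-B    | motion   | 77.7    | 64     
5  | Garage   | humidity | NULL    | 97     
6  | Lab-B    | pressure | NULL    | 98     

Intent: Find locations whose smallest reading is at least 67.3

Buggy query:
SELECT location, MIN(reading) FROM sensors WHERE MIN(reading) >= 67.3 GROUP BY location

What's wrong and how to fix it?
Bug: Aggregates like MIN are computed per group after WHERE runs

Fix: Use HAVING for the per-group MIN condition

Corrected query:
SELECT location, MIN(reading) FROM sensors GROUP BY location HAVING MIN(reading) >= 67.3

Result:
(no rows)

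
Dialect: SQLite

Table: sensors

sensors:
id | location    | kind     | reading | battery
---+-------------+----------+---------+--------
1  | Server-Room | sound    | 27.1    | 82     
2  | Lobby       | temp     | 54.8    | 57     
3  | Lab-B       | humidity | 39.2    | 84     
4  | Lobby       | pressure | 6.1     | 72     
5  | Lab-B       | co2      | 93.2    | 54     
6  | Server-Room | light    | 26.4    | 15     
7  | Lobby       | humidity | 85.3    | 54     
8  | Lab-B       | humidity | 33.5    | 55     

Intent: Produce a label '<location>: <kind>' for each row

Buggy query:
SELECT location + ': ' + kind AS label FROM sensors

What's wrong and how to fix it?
Bug: '+' is numeric addition; on text columns SQLite converts them to 0 instead of concatenating

Fix: Replace + with || to concatenate text

Corrected query:
SELECT location || ': ' || kind AS label FROM sensors

Result:
label             
------------------
Server-Room: sound
Lobby: temp       
Lab-B: humidity   
Lobby: pressure   
Lab-B: co2        
Server-Room: light
Lobby: humidity   
Lab-B: humidity   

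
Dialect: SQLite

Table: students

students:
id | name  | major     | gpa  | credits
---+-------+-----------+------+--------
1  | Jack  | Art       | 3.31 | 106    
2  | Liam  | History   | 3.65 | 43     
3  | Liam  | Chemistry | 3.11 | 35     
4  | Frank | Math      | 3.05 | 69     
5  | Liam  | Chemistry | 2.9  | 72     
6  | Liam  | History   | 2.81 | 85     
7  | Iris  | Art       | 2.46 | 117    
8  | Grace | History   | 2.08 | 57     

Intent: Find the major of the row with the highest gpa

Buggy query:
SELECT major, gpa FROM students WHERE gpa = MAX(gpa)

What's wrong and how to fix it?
Bug: MAX(gpa) is an aggregate and cannot be used directly in WHERE

Fix: Wrap MAX in a scalar subquery so WHERE compares against a single value

Corrected query:
SELECT major, gpa FROM students WHERE gpa = (SELECT MAX(gpa) FROM students)

Result:
major   | gpa 
--------+-----
History | 3.65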